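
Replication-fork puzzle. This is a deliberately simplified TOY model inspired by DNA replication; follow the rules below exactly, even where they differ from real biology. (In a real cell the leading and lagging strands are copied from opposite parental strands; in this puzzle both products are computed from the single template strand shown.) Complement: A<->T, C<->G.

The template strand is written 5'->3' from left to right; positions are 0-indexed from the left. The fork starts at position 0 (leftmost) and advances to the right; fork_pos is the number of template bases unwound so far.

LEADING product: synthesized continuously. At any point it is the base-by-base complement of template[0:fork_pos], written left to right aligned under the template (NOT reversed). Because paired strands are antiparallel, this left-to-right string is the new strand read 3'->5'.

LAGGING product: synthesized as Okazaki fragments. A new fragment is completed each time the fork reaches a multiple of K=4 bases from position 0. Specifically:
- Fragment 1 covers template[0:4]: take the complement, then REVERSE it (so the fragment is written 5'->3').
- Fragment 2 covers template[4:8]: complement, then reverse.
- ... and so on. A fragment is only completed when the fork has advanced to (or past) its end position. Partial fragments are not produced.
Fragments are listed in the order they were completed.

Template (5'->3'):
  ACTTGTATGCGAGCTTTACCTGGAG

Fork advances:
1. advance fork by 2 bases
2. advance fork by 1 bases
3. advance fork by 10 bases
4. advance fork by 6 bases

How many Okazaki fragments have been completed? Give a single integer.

Answer: 4

Derivation:
Step 1: advance 2 -> fork_pos = 0 + 2 = 2. Next multiple of 4 is 4 (not reached); still 0 fragment(s).
Step 2: advance 1 -> fork_pos = 2 + 1 = 3. Next multiple of 4 is 4 (not reached); still 0 fragment(s).
Step 3: advance 10 -> fork_pos = 3 + 10 = 13. Reached multiple(s) of 4: 4, 8, 12 -> fragments 1-3 completed (3 total).
Step 4: advance 6 -> fork_pos = 13 + 6 = 19. Reached multiple(s) of 4: 16 -> fragment 4 completed (4 total).
Check: final fork_pos = 19; the multiples of 4 that are <= 19 are 4..16 -> 19 // 4 = 4 completed fragment(s).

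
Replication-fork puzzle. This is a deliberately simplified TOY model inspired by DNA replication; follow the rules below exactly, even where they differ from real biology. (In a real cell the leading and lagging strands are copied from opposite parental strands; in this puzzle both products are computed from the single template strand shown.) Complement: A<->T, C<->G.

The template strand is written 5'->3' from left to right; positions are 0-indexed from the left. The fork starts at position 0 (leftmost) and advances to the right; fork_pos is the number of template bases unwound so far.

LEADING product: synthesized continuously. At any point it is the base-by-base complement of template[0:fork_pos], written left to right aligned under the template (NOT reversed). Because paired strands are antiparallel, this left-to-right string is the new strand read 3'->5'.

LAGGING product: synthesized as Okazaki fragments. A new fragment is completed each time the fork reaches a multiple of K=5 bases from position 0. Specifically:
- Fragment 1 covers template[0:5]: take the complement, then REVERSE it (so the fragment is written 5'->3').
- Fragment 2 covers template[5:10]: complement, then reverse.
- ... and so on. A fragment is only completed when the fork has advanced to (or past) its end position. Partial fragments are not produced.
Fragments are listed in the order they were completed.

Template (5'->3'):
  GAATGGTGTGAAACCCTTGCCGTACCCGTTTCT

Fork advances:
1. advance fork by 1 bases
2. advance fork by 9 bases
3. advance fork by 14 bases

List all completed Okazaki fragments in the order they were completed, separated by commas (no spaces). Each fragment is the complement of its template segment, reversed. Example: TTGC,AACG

Step 1: advance 1 -> fork_pos = 0 + 1 = 1. Next multiple of 5 is 5 (not reached); still 0 fragment(s).
Step 2: advance 9 -> fork_pos = 1 + 9 = 10. Reached multiple(s) of 5: 5, 10 -> fragments 1-2 completed (2 total).
Step 3: advance 14 -> fork_pos = 10 + 14 = 24. Reached multiple(s) of 5: 15, 20 -> fragments 3-4 completed (4 total).
Final fork_pos = 24, so 4 fragment(s) are complete. Build each: template segment -> complement -> reverse.
Fragment 1: template[0:5] = GAATG -> complement CTTAC -> reversed CATTC
Fragment 2: template[5:10] = GTGTG -> complement CACAC -> reversed CACAC
Fragment 3: template[10:15] = AAACC -> complement TTTGG -> reversed GGTTT
Fragment 4: template[15:20] = CTTGC -> complement GAACG -> reversed GCAAG

Answer: CATTC,CACAC,GGTTT,GCAAG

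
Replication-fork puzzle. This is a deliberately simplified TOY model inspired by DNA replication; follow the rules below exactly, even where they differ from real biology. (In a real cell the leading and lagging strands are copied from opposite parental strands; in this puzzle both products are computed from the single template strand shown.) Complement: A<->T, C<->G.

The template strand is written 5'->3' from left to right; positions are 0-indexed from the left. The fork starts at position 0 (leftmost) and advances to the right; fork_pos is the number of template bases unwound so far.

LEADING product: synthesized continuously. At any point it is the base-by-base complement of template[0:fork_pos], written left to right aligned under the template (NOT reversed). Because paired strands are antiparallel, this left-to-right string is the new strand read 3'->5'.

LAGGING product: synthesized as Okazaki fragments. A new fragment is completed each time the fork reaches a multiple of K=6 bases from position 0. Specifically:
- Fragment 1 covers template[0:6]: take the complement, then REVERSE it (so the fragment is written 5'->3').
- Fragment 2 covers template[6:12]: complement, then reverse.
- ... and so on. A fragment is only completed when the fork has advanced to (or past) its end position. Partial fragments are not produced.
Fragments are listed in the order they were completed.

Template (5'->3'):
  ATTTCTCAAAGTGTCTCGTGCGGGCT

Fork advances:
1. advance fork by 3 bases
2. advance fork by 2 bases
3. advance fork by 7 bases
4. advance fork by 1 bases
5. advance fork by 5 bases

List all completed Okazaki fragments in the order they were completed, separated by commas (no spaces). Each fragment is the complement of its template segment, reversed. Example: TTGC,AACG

Answer: AGAAAT,ACTTTG,CGAGAC

Derivation:
Step 1: advance 3 -> fork_pos = 0 + 3 = 3. Next multiple of 6 is 6 (not reached); still 0 fragment(s).
Step 2: advance 2 -> fork_pos = 3 + 2 = 5. Next multiple of 6 is 6 (not reached); still 0 fragment(s).
Step 3: advance 7 -> fork_pos = 5 + 7 = 12. Reached multiple(s) of 6: 6, 12 -> fragments 1-2 completed (2 total).
Step 4: advance 1 -> fork_pos = 12 + 1 = 13. Next multiple of 6 is 18 (not reached); still 2 fragment(s).
Step 5: advance 5 -> fork_pos = 13 + 5 = 18. Reached multiple(s) of 6: 18 -> fragment 3 completed (3 total).
Final fork_pos = 18, so 3 fragment(s) are complete. Build each: template segment -> complement -> reverse.
Fragment 1: template[0:6] = ATTTCT -> complement TAAAGA -> reversed AGAAAT
Fragment 2: template[6:12] = CAAAGT -> complement GTTTCA -> reversed ACTTTG
Fragment 3: template[12:18] = GTCTCG -> complement CAGAGC -> reversed CGAGAC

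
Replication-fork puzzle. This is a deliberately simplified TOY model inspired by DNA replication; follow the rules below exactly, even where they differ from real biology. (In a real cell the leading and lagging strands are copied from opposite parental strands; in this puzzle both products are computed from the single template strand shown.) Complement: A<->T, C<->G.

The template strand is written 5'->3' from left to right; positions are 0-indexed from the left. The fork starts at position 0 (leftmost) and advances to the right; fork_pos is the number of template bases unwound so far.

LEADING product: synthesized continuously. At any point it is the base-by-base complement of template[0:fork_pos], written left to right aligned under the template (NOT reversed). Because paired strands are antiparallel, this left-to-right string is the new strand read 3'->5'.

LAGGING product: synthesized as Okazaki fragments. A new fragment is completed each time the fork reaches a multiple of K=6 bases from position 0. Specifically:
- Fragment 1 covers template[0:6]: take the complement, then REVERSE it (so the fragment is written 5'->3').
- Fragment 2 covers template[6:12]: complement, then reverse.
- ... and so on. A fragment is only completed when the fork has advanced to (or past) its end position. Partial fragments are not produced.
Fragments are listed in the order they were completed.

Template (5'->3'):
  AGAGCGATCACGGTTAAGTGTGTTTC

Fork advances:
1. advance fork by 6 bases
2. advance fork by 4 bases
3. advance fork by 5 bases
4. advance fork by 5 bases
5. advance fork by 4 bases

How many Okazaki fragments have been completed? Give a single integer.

Answer: 4

Derivation:
Step 1: advance 6 -> fork_pos = 0 + 6 = 6. Reached multiple(s) of 6: 6 -> fragment 1 completed (1 total).
Step 2: advance 4 -> fork_pos = 6 + 4 = 10. Next multiple of 6 is 12 (not reached); still 1 fragment(s).
Step 3: advance 5 -> fork_pos = 10 + 5 = 15. Reached multiple(s) of 6: 12 -> fragment 2 completed (2 total).
Step 4: advance 5 -> fork_pos = 15 + 5 = 20. Reached multiple(s) of 6: 18 -> fragment 3 completed (3 total).
Step 5: advance 4 -> fork_pos = 20 + 4 = 24. Reached multiple(s) of 6: 24 -> fragment 4 completed (4 total).
Check: final fork_pos = 24; the multiples of 6 that are <= 24 are 6..24 -> 24 // 6 = 4 completed fragment(s).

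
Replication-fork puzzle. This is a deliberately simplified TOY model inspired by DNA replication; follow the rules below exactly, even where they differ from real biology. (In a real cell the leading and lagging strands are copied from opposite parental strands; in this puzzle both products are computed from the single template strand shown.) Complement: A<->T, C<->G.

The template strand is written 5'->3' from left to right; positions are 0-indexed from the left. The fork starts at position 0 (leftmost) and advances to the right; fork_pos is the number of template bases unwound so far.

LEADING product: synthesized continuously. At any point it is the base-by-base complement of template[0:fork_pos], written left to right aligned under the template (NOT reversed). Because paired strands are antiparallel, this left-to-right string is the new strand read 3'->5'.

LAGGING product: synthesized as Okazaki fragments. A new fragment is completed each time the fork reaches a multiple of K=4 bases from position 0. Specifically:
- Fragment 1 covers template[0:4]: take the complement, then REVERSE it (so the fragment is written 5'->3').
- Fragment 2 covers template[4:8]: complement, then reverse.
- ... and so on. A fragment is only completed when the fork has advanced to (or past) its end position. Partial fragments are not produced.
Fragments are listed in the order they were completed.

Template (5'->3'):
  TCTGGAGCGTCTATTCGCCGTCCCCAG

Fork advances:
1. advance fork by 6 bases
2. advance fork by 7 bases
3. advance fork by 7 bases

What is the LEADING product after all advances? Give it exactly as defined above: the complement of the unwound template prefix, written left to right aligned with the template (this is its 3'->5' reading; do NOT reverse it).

Step 1: advance 6 -> fork_pos = 0 + 6 = 6.
Step 2: advance 7 -> fork_pos = 6 + 7 = 13.
Step 3: advance 7 -> fork_pos = 13 + 7 = 20.
Unwound prefix: template[0:20] = TCTGGAGCGTCTATTCGCCG
Complement it base by base (A<->T, C<->G), keeping left-to-right order:
  [0:5] TCTGG -> AGACC
  [5:10] AGCGT -> TCGCA
  [10:15] CTATT -> GATAA
  [15:20] CGCCG -> GCGGC
Concatenate: AGACCTCGCAGATAAGCGGC (length 20; written aligned with the template, i.e. 3'->5').

Answer: AGACCTCGCAGATAAGCGGC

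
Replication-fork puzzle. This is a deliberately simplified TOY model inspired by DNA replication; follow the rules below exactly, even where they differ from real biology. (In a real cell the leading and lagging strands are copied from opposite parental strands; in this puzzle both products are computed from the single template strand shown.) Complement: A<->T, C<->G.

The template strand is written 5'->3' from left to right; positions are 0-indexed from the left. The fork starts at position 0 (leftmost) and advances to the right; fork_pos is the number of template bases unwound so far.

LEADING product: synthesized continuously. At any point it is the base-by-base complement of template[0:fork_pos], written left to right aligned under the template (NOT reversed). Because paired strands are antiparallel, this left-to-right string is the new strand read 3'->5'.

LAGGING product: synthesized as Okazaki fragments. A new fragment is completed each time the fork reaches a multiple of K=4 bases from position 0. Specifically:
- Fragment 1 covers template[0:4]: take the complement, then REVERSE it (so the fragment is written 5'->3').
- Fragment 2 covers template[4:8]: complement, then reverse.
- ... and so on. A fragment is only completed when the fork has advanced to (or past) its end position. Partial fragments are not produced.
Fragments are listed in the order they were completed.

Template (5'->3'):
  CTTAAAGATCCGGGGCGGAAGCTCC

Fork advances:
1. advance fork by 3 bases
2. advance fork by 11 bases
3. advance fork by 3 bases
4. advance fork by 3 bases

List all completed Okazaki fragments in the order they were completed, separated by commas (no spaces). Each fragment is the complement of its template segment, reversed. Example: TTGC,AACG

Answer: TAAG,TCTT,CGGA,GCCC,TTCC

Derivation:
Step 1: advance 3 -> fork_pos = 0 + 3 = 3. Next multiple of 4 is 4 (not reached); still 0 fragment(s).
Step 2: advance 11 -> fork_pos = 3 + 11 = 14. Reached multiple(s) of 4: 4, 8, 12 -> fragments 1-3 completed (3 total).
Step 3: advance 3 -> fork_pos = 14 + 3 = 17. Reached multiple(s) of 4: 16 -> fragment 4 completed (4 total).
Step 4: advance 3 -> fork_pos = 17 + 3 = 20. Reached multiple(s) of 4: 20 -> fragment 5 completed (5 total).
Final fork_pos = 20, so 5 fragment(s) are complete. Build each: template segment -> complement -> reverse.
Fragment 1: template[0:4] = CTTA -> complement GAAT -> reversed TAAG
Fragment 2: template[4:8] = AAGA -> complement TTCT -> reversed TCTT
Fragment 3: template[8:12] = TCCG -> complement AGGC -> reversed CGGA
Fragment 4: template[12:16] = GGGC -> complement CCCG -> reversed GCCC
Fragment 5: template[16:20] = GGAA -> complement CCTT -> reversed TTCC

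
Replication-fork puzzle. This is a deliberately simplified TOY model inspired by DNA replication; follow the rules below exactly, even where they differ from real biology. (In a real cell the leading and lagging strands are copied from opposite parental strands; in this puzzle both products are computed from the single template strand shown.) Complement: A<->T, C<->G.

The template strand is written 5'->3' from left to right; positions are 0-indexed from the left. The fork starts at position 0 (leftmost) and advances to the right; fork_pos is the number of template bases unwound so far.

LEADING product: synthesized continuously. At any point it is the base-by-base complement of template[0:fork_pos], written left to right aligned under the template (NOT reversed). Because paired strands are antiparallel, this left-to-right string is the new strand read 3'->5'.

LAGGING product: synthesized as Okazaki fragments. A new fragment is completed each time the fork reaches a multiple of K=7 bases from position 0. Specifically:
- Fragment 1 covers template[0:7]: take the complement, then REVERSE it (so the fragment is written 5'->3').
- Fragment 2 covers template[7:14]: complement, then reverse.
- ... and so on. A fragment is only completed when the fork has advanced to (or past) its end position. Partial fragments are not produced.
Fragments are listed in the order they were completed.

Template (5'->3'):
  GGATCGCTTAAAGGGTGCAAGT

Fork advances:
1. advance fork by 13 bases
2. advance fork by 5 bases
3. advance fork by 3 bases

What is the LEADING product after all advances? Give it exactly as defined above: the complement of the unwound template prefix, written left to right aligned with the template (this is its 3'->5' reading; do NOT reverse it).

Answer: CCTAGCGAATTTCCCACGTTC

Derivation:
Step 1: advance 13 -> fork_pos = 0 + 13 = 13.
Step 2: advance 5 -> fork_pos = 13 + 5 = 18.
Step 3: advance 3 -> fork_pos = 18 + 3 = 21.
Unwound prefix: template[0:21] = GGATCGCTTAAAGGGTGCAAG
Complement it base by base (A<->T, C<->G), keeping left-to-right order:
  [0:5] GGATC -> CCTAG
  [5:10] GCTTA -> CGAAT
  [10:15] AAGGG -> TTCCC
  [15:20] TGCAA -> ACGTT
  [20:21] G -> C
Concatenate: CCTAGCGAATTTCCCACGTTC (length 21; written aligned with the template, i.e. 3'->5').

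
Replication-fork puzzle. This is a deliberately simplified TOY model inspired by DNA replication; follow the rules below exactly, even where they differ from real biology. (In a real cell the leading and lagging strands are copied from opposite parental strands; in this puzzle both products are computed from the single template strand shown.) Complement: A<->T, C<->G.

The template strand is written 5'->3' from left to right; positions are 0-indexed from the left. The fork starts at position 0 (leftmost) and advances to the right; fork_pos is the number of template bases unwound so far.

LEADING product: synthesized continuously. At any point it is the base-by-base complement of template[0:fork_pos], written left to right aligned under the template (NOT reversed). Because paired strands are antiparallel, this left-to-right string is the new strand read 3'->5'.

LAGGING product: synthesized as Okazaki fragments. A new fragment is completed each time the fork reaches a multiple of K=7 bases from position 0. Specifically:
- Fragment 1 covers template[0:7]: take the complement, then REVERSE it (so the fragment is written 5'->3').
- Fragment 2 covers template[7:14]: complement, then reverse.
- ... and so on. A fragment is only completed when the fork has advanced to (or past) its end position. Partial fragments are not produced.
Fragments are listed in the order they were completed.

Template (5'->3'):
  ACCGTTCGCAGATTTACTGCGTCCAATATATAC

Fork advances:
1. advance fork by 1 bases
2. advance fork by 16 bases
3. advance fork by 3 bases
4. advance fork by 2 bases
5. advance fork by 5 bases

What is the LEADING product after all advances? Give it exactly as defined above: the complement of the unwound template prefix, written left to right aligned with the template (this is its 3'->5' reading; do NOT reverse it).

Answer: TGGCAAGCGTCTAAATGACGCAGGTTA

Derivation:
Step 1: advance 1 -> fork_pos = 0 + 1 = 1.
Step 2: advance 16 -> fork_pos = 1 + 16 = 17.
Step 3: advance 3 -> fork_pos = 17 + 3 = 20.
Step 4: advance 2 -> fork_pos = 20 + 2 = 22.
Step 5: advance 5 -> fork_pos = 22 + 5 = 27.
Unwound prefix: template[0:27] = ACCGTTCGCAGATTTACTGCGTCCAAT
Complement it base by base (A<->T, C<->G), keeping left-to-right order:
  [0:5] ACCGT -> TGGCA
  [5:10] TCGCA -> AGCGT
  [10:15] GATTT -> CTAAA
  [15:20] ACTGC -> TGACG
  [20:25] GTCCA -> CAGGT
  [25:27] AT -> TA
Concatenate: TGGCAAGCGTCTAAATGACGCAGGTTA (length 27; written aligned with the template, i.e. 3'->5').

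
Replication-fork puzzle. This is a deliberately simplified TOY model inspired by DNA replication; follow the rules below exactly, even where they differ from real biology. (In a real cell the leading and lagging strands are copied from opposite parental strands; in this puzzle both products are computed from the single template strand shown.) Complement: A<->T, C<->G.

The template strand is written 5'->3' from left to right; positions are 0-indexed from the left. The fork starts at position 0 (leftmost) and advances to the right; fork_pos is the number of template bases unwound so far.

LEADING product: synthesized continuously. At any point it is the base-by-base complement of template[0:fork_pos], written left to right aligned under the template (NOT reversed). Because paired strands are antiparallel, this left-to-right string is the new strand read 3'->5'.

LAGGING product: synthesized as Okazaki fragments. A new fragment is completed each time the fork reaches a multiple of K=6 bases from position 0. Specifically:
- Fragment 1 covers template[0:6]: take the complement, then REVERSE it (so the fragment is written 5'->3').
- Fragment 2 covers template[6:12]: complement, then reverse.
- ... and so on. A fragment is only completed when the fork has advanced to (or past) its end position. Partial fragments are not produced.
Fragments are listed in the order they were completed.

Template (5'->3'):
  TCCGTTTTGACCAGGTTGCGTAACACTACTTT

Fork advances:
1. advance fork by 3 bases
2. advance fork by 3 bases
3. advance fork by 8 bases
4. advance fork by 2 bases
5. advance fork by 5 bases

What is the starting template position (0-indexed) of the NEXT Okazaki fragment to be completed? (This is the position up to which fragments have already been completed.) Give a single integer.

Answer: 18

Derivation:
Step 1: advance 3 -> fork_pos = 0 + 3 = 3. Next multiple of 6 is 6 (not reached); still 0 fragment(s).
Step 2: advance 3 -> fork_pos = 3 + 3 = 6. Reached multiple(s) of 6: 6 -> fragment 1 completed (1 total).
Step 3: advance 8 -> fork_pos = 6 + 8 = 14. Reached multiple(s) of 6: 12 -> fragment 2 completed (2 total).
Step 4: advance 2 -> fork_pos = 14 + 2 = 16. Next multiple of 6 is 18 (not reached); still 2 fragment(s).
Step 5: advance 5 -> fork_pos = 16 + 5 = 21. Reached multiple(s) of 6: 18 -> fragment 3 completed (3 total).
3 fragment(s) completed, covering template[0:18] (3 x 6 = 18). The next fragment, fragment 4, covers template[18:24], so it starts at position 18.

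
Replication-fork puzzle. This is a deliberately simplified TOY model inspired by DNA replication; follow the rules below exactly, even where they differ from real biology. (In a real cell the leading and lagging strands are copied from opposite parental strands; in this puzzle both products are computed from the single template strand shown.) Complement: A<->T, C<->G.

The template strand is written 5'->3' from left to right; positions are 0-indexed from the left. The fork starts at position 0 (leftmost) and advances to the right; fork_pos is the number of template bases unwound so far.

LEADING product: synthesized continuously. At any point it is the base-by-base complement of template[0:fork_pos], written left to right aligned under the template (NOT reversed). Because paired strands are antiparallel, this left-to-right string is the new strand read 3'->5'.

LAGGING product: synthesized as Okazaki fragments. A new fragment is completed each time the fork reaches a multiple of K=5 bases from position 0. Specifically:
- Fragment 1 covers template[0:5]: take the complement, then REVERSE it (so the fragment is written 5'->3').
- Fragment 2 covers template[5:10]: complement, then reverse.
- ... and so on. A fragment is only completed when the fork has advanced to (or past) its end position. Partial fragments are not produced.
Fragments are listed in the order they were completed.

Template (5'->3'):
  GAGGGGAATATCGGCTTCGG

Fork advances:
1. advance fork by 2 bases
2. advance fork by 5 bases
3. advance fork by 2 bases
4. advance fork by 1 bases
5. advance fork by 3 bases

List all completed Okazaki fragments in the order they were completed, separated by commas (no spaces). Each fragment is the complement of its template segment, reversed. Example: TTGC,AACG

Answer: CCCTC,TATTC

Derivation:
Step 1: advance 2 -> fork_pos = 0 + 2 = 2. Next multiple of 5 is 5 (not reached); still 0 fragment(s).
Step 2: advance 5 -> fork_pos = 2 + 5 = 7. Reached multiple(s) of 5: 5 -> fragment 1 completed (1 total).
Step 3: advance 2 -> fork_pos = 7 + 2 = 9. Next multiple of 5 is 10 (not reached); still 1 fragment(s).
Step 4: advance 1 -> fork_pos = 9 + 1 = 10. Reached multiple(s) of 5: 10 -> fragment 2 completed (2 total).
Step 5: advance 3 -> fork_pos = 10 + 3 = 13. Next multiple of 5 is 15 (not reached); still 2 fragment(s).
Final fork_pos = 13, so 2 fragment(s) are complete. Build each: template segment -> complement -> reverse.
Fragment 1: template[0:5] = GAGGG -> complement CTCCC -> reversed CCCTC
Fragment 2: template[5:10] = GAATA -> complement CTTAT -> reversed TATTC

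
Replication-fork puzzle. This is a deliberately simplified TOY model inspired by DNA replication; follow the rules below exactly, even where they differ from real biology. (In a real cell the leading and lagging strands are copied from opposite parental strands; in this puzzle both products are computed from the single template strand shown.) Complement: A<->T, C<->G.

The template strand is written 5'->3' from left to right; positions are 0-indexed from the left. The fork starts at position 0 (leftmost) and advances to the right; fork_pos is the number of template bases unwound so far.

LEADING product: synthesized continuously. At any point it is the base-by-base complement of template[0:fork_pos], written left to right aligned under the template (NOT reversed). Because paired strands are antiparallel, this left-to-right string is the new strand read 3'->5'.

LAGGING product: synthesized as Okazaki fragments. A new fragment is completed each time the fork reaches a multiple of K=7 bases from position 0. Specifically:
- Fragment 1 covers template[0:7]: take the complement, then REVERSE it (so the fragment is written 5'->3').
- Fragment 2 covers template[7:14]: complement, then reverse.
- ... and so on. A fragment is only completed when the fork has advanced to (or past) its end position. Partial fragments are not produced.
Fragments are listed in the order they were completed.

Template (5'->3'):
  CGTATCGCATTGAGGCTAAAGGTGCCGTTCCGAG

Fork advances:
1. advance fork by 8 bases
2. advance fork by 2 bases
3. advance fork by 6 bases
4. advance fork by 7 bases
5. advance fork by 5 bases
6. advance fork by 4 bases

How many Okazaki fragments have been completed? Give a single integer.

Answer: 4

Derivation:
Step 1: advance 8 -> fork_pos = 0 + 8 = 8. Reached multiple(s) of 7: 7 -> fragment 1 completed (1 total).
Step 2: advance 2 -> fork_pos = 8 + 2 = 10. Next multiple of 7 is 14 (not reached); still 1 fragment(s).
Step 3: advance 6 -> fork_pos = 10 + 6 = 16. Reached multiple(s) of 7: 14 -> fragment 2 completed (2 total).
Step 4: advance 7 -> fork_pos = 16 + 7 = 23. Reached multiple(s) of 7: 21 -> fragment 3 completed (3 total).
Step 5: advance 5 -> fork_pos = 23 + 5 = 28. Reached multiple(s) of 7: 28 -> fragment 4 completed (4 total).
Step 6: advance 4 -> fork_pos = 28 + 4 = 32. Next multiple of 7 is 35 (not reached); still 4 fragment(s).
Check: final fork_pos = 32; the multiples of 7 that are <= 32 are 7..28 -> 32 // 7 = 4 completed fragment(s).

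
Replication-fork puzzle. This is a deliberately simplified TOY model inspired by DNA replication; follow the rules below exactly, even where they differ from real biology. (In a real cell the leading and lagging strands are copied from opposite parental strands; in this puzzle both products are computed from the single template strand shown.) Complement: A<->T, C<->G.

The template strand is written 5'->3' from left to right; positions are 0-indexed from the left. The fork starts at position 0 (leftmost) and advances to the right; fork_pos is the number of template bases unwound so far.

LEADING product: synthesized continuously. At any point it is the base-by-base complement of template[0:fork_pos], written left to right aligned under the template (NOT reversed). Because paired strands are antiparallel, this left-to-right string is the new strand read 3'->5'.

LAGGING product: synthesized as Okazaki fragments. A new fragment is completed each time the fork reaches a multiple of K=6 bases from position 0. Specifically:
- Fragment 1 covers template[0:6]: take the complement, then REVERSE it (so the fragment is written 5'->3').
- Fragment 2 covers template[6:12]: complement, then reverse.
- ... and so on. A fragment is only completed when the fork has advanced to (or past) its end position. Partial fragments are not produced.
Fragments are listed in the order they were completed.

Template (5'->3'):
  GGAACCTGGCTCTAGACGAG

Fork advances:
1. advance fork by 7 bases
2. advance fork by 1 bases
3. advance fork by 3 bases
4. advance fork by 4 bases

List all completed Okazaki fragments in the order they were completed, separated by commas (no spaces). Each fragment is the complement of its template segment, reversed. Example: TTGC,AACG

Step 1: advance 7 -> fork_pos = 0 + 7 = 7. Reached multiple(s) of 6: 6 -> fragment 1 completed (1 total).
Step 2: advance 1 -> fork_pos = 7 + 1 = 8. Next multiple of 6 is 12 (not reached); still 1 fragment(s).
Step 3: advance 3 -> fork_pos = 8 + 3 = 11. Next multiple of 6 is 12 (not reached); still 1 fragment(s).
Step 4: advance 4 -> fork_pos = 11 + 4 = 15. Reached multiple(s) of 6: 12 -> fragment 2 completed (2 total).
Final fork_pos = 15, so 2 fragment(s) are complete. Build each: template segment -> complement -> reverse.
Fragment 1: template[0:6] = GGAACC -> complement CCTTGG -> reversed GGTTCC
Fragment 2: template[6:12] = TGGCTC -> complement ACCGAG -> reversed GAGCCA

Answer: GGTTCC,GAGCCA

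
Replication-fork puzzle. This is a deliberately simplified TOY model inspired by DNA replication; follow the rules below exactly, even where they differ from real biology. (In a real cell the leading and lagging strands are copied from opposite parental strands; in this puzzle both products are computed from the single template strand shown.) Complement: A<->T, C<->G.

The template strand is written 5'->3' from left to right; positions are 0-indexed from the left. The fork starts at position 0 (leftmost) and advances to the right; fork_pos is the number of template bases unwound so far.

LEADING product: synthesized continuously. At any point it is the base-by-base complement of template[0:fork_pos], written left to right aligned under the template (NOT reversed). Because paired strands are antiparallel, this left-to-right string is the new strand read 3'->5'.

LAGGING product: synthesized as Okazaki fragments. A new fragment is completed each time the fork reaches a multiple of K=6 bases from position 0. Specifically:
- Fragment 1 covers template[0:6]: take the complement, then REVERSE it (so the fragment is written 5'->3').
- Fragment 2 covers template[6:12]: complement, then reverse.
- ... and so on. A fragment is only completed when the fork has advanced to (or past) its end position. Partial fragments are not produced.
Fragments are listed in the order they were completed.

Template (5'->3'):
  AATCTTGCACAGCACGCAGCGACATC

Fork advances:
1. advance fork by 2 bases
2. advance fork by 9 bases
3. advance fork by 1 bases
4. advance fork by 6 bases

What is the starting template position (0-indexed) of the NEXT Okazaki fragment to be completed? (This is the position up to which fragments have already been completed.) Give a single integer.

Step 1: advance 2 -> fork_pos = 0 + 2 = 2. Next multiple of 6 is 6 (not reached); still 0 fragment(s).
Step 2: advance 9 -> fork_pos = 2 + 9 = 11. Reached multiple(s) of 6: 6 -> fragment 1 completed (1 total).
Step 3: advance 1 -> fork_pos = 11 + 1 = 12. Reached multiple(s) of 6: 12 -> fragment 2 completed (2 total).
Step 4: advance 6 -> fork_pos = 12 + 6 = 18. Reached multiple(s) of 6: 18 -> fragment 3 completed (3 total).
3 fragment(s) completed, covering template[0:18] (3 x 6 = 18). The next fragment, fragment 4, covers template[18:24], so it starts at position 18.

Answer: 18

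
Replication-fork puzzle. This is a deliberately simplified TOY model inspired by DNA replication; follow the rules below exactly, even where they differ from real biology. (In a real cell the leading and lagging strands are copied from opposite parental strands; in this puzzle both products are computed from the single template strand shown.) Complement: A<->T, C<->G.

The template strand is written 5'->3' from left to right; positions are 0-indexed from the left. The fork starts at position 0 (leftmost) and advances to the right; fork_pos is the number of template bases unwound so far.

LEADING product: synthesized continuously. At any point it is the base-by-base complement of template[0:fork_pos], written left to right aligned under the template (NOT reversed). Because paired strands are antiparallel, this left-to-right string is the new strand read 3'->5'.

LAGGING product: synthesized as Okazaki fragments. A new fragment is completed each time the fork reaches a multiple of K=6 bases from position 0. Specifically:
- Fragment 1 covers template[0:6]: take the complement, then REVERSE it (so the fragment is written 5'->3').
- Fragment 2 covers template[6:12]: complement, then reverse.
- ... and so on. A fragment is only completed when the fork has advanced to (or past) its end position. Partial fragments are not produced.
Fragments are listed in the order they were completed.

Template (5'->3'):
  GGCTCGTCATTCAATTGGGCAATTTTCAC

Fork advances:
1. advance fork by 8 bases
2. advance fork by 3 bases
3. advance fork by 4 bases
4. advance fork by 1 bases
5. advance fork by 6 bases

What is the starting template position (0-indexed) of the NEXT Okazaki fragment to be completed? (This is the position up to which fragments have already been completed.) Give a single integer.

Answer: 18

Derivation:
Step 1: advance 8 -> fork_pos = 0 + 8 = 8. Reached multiple(s) of 6: 6 -> fragment 1 completed (1 total).
Step 2: advance 3 -> fork_pos = 8 + 3 = 11. Next multiple of 6 is 12 (not reached); still 1 fragment(s).
Step 3: advance 4 -> fork_pos = 11 + 4 = 15. Reached multiple(s) of 6: 12 -> fragment 2 completed (2 total).
Step 4: advance 1 -> fork_pos = 15 + 1 = 16. Next multiple of 6 is 18 (not reached); still 2 fragment(s).
Step 5: advance 6 -> fork_pos = 16 + 6 = 22. Reached multiple(s) of 6: 18 -> fragment 3 completed (3 total).
3 fragment(s) completed, covering template[0:18] (3 x 6 = 18). The next fragment, fragment 4, covers template[18:24], so it starts at position 18.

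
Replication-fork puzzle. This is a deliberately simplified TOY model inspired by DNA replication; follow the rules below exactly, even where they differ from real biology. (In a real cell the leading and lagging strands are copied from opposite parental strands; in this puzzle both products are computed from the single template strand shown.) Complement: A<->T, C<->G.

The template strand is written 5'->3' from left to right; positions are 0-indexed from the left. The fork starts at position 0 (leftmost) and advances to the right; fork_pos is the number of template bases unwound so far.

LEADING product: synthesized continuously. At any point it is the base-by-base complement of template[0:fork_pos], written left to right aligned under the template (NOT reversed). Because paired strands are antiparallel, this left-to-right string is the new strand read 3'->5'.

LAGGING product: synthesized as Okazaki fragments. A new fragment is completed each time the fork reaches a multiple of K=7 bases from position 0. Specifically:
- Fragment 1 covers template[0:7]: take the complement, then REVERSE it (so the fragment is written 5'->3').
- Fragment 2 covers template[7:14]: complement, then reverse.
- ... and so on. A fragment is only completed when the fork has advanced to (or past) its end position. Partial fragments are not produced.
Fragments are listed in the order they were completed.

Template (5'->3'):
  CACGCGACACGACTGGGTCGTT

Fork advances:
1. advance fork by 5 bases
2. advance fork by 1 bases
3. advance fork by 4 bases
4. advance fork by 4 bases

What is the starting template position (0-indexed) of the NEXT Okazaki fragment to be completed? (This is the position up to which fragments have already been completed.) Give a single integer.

Step 1: advance 5 -> fork_pos = 0 + 5 = 5. Next multiple of 7 is 7 (not reached); still 0 fragment(s).
Step 2: advance 1 -> fork_pos = 5 + 1 = 6. Next multiple of 7 is 7 (not reached); still 0 fragment(s).
Step 3: advance 4 -> fork_pos = 6 + 4 = 10. Reached multiple(s) of 7: 7 -> fragment 1 completed (1 total).
Step 4: advance 4 -> fork_pos = 10 + 4 = 14. Reached multiple(s) of 7: 14 -> fragment 2 completed (2 total).
2 fragment(s) completed, covering template[0:14] (2 x 7 = 14). The next fragment, fragment 3, covers template[14:21], so it starts at position 14.

Answer: 14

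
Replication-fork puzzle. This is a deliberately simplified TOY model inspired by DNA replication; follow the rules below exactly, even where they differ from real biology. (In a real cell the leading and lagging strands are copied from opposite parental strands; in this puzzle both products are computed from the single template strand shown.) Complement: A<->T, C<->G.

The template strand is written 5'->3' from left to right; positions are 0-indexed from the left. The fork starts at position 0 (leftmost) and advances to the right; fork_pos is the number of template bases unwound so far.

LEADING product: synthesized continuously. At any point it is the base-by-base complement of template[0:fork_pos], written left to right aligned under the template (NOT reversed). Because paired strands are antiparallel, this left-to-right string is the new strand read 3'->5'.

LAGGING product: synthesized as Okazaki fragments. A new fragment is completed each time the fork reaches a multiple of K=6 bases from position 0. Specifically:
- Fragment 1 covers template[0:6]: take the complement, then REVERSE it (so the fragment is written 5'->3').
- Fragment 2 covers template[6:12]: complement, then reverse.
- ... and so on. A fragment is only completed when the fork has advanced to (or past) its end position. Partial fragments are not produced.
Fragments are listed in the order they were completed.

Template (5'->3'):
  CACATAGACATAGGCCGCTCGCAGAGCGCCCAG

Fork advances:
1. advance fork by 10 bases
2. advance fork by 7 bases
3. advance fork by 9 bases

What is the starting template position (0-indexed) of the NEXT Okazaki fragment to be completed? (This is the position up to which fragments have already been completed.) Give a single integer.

Answer: 24

Derivation:
Step 1: advance 10 -> fork_pos = 0 + 10 = 10. Reached multiple(s) of 6: 6 -> fragment 1 completed (1 total).
Step 2: advance 7 -> fork_pos = 10 + 7 = 17. Reached multiple(s) of 6: 12 -> fragment 2 completed (2 total).
Step 3: advance 9 -> fork_pos = 17 + 9 = 26. Reached multiple(s) of 6: 18, 24 -> fragments 3-4 completed (4 total).
4 fragment(s) completed, covering template[0:24] (4 x 6 = 24). The next fragment, fragment 5, covers template[24:30], so it starts at position 24.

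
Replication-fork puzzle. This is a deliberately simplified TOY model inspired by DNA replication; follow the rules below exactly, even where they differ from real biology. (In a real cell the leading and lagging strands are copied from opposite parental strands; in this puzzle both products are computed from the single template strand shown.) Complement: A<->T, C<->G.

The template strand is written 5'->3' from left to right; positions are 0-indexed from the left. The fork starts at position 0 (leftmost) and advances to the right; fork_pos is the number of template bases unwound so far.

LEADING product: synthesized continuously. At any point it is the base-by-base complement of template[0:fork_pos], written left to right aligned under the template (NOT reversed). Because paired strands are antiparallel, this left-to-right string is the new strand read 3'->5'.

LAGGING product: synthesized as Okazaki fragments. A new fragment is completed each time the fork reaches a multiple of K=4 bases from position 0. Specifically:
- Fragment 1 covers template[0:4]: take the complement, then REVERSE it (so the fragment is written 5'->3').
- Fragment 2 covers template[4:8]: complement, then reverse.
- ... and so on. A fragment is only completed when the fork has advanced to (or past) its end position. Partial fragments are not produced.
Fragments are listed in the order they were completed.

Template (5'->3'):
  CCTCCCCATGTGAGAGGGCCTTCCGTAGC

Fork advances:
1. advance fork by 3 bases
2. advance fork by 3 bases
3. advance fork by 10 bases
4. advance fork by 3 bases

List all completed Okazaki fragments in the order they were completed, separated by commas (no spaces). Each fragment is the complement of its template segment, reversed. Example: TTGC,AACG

Answer: GAGG,TGGG,CACA,CTCT

Derivation:
Step 1: advance 3 -> fork_pos = 0 + 3 = 3. Next multiple of 4 is 4 (not reached); still 0 fragment(s).
Step 2: advance 3 -> fork_pos = 3 + 3 = 6. Reached multiple(s) of 4: 4 -> fragment 1 completed (1 total).
Step 3: advance 10 -> fork_pos = 6 + 10 = 16. Reached multiple(s) of 4: 8, 12, 16 -> fragments 2-4 completed (4 total).
Step 4: advance 3 -> fork_pos = 16 + 3 = 19. Next multiple of 4 is 20 (not reached); still 4 fragment(s).
Final fork_pos = 19, so 4 fragment(s) are complete. Build each: template segment -> complement -> reverse.
Fragment 1: template[0:4] = CCTC -> complement GGAG -> reversed GAGG
Fragment 2: template[4:8] = CCCA -> complement GGGT -> reversed TGGG
Fragment 3: template[8:12] = TGTG -> complement ACAC -> reversed CACA
Fragment 4: template[12:16] = AGAG -> complement TCTC -> reversed CTCT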